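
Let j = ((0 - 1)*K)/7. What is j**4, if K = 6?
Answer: 1296/2401 ≈ 0.53977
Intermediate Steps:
j = -6/7 (j = ((0 - 1)*6)/7 = -1*6*(1/7) = -6*1/7 = -6/7 ≈ -0.85714)
j**4 = (-6/7)**4 = 1296/2401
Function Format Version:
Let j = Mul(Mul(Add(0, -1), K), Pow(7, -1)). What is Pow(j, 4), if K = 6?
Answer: Rational(1296, 2401) ≈ 0.53977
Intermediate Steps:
j = Rational(-6, 7) (j = Mul(Mul(Add(0, -1), 6), Pow(7, -1)) = Mul(Mul(-1, 6), Rational(1, 7)) = Mul(-6, Rational(1, 7)) = Rational(-6, 7) ≈ -0.85714)
Pow(j, 4) = Pow(Rational(-6, 7), 4) = Rational(1296, 2401)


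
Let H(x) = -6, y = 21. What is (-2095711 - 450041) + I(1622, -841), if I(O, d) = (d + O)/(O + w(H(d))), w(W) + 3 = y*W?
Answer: -3800806955/1493 ≈ -2.5458e+6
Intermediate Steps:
w(W) = -3 + 21*W
I(O, d) = (O + d)/(-129 + O) (I(O, d) = (d + O)/(O + (-3 + 21*(-6))) = (O + d)/(O + (-3 - 126)) = (O + d)/(O - 129) = (O + d)/(-129 + O))
(-2095711 - 450041) + I(1622, -841) = (-2095711 - 450041) + (1622 - 841)/(-129 + 1622) = -2545752 + 781/1493 = -3800806955/1493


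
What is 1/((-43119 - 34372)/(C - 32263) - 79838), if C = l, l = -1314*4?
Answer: -37519/2995364431 ≈ -1.2526e-5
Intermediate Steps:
l = -5256
C = -5256
1/((-43119 - 34372)/(C - 32263) - 79838) = 1/((-43119 - 34372)/(-5256 - 32263) - 79838) = 1/(-77491/(-37519) - 79838) = 1/(-77491*(-1/37519) - 79838) = 1/(77491/37519 - 79838) = 1/(-2995364431/37519) = -37519/2995364431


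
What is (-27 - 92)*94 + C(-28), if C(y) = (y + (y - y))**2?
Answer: -10402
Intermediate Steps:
C(y) = y**2 (C(y) = (y + 0)**2 = y**2)
(-27 - 92)*94 + C(-28) = (-27 - 92)*94 + (-28)**2 = -119*94 + 784 = -11186 + 784 = -10402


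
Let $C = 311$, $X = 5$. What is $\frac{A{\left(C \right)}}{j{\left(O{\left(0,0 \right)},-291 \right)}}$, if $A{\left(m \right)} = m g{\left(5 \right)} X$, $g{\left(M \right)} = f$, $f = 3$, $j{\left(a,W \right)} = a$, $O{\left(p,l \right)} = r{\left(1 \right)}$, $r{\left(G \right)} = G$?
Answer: $4665$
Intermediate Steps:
$O{\left(p,l \right)} = 1$
$g{\left(M \right)} = 3$
$A{\left(m \right)} = 15 m$ ($A{\left(m \right)} = m 3 \cdot 5 = 3 m 5 = 15 m$)
$\frac{A{\left(C \right)}}{j{\left(O{\left(0,0 \right)},-291 \right)}} = \frac{15 \cdot 311}{1} = 4665 \cdot 1 = 4665$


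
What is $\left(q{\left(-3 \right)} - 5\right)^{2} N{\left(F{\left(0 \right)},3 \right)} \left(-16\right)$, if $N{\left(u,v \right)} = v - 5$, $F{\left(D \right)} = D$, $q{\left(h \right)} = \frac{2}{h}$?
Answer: $\frac{9248}{9} \approx 1027.6$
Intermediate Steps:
$N{\left(u,v \right)} = -5 + v$
$\left(q{\left(-3 \right)} - 5\right)^{2} N{\left(F{\left(0 \right)},3 \right)} \left(-16\right) = \left(\frac{2}{-3} - 5\right)^{2} \left(-5 + 3\right) \left(-16\right) = \left(2 \left(- \frac{1}{3}\right) - 5\right)^{2} \left(-2\right) \left(-16\right) = \left(- \frac{2}{3} - 5\right)^{2} \left(-2\right) \left(-16\right) = \left(- \frac{17}{3}\right)^{2} \left(-2\right) \left(-16\right) = \frac{289}{9} \left(-2\right) \left(-16\right) = \left(- \frac{578}{9}\right) \left(-16\right) = \frac{9248}{9}$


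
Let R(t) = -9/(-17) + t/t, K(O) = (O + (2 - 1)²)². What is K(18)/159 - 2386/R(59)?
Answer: -3219986/2067 ≈ -1557.8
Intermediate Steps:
K(O) = (1 + O)² (K(O) = (O + 1²)² = (O + 1)² = (1 + O)²)
R(t) = 26/17 (R(t) = -9*(-1/17) + 1 = 9/17 + 1 = 26/17)
K(18)/159 - 2386/R(59) = (1 + 18)²/159 - 2386/26/17 = 19²*(1/159) - 2386*17/26 = 361*(1/159) - 20281/13 = 361/159 - 20281/13 = -3219986/2067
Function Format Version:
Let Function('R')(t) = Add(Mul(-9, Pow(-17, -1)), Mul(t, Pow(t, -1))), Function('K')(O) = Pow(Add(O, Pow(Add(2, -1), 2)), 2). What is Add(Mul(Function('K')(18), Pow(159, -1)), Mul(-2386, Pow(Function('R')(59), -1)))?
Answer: Rational(-3219986, 2067) ≈ -1557.8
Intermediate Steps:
Function('K')(O) = Pow(Add(1, O), 2) (Function('K')(O) = Pow(Add(O, Pow(1, 2)), 2) = Pow(Add(O, 1), 2) = Pow(Add(1, O), 2))
Function('R')(t) = Rational(26, 17) (Function('R')(t) = Add(Mul(-9, Rational(-1, 17)), 1) = Add(Rational(9, 17), 1) = Rational(26, 17))
Add(Mul(Function('K')(18), Pow(159, -1)), Mul(-2386, Pow(Function('R')(59), -1))) = Add(Mul(Pow(Add(1, 18), 2), Pow(159, -1)), Mul(-2386, Pow(Rational(26, 17), -1))) = Add(Mul(Pow(19, 2), Rational(1, 159)), Mul(-2386, Rational(17, 26))) = Add(Mul(361, Rational(1, 159)), Rational(-20281, 13)) = Add(Rational(361, 159), Rational(-20281, 13)) = Rational(-3219986, 2067)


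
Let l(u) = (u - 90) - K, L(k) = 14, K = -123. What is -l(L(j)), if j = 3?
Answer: -47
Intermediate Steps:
l(u) = 33 + u (l(u) = (u - 90) - 1*(-123) = (-90 + u) + 123 = 33 + u)
-l(L(j)) = -(33 + 14) = -1*47 = -47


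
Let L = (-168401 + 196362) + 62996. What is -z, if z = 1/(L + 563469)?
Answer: -1/654426 ≈ -1.5281e-6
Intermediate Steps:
L = 90957 (L = 27961 + 62996 = 90957)
z = 1/654426 (z = 1/(90957 + 563469) = 1/654426 ≈ 1.5281e-6)
-z = -1*1/654426 = -1/654426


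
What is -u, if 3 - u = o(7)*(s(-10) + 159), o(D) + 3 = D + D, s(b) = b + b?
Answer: 1526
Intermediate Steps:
s(b) = 2*b
o(D) = -3 + 2*D (o(D) = -3 + (D + D) = -3 + 2*D)
u = -1526 (u = 3 - (-3 + 2*7)*(2*(-10) + 159) = 3 - (-3 + 14)*(-20 + 159) = 3 - 11*139 = 3 - 1*1529 = 3 - 1529 = -1526)
-u = -1*(-1526) = 1526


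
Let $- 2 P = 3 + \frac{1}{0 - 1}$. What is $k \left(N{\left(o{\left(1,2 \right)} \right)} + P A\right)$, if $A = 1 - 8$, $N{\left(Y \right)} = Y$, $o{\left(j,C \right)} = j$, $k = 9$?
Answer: $72$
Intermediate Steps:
$A = -7$ ($A = 1 - 8 = -7$)
$P = -1$ ($P = - \frac{3 + \frac{1}{0 - 1}}{2} = - \frac{3 + \frac{1}{-1}}{2} = - \frac{3 - 1}{2} = \left(- \frac{1}{2}\right) 2 = -1$)
$k \left(N{\left(o{\left(1,2 \right)} \right)} + P A\right) = 9 \left(1 - -7\right) = 9 \left(1 + 7\right) = 9 \cdot 8 = 72$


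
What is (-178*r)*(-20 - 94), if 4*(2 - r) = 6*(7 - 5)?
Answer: -20292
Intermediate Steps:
r = -1 (r = 2 - 3*(7 - 5)/2 = 2 - 3*2/2 = 2 - ¼*12 = 2 - 3 = -1)
(-178*r)*(-20 - 94) = (-178*(-1))*(-20 - 94) = 178*(-114) = -20292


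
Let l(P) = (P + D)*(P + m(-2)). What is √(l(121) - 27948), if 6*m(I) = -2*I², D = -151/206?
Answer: I*√5177380902/618 ≈ 116.43*I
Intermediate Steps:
D = -151/206 (D = -151*1/206 = -151/206 ≈ -0.73301)
m(I) = -I²/3 (m(I) = (-2*I²)/6 = -I²/3)
l(P) = (-151/206 + P)*(-4/3 + P) (l(P) = (P - 151/206)*(P - ⅓*(-2)²) = (-151/206 + P)*(P - ⅓*4) = (-151/206 + P)*(P - 4/3) = (-151/206 + P)*(-4/3 + P))
√(l(121) - 27948) = √((302/309 + 121² - 1277/618*121) - 27948) = √((302/309 + 14641 - 154517/618) - 27948) = √(8894225/618 - 27948) = √(-8377639/618) = I*√5177380902/618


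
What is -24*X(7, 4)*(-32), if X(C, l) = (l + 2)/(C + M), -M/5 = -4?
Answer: 512/3 ≈ 170.67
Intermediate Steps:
M = 20 (M = -5*(-4) = 20)
X(C, l) = (2 + l)/(20 + C) (X(C, l) = (l + 2)/(C + 20) = (2 + l)/(20 + C))
-24*X(7, 4)*(-32) = -24*(2 + 4)/(20 + 7)*(-32) = -24*6/27*(-32) = -8*6/9*(-32) = -24*2/9*(-32) = -16/3*(-32) = 512/3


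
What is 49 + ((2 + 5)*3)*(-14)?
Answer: -245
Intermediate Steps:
49 + ((2 + 5)*3)*(-14) = 49 + (7*3)*(-14) = 49 + 21*(-14) = 49 - 294 = -245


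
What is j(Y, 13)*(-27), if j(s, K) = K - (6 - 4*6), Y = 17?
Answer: -837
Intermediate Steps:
j(s, K) = 18 + K (j(s, K) = K - (6 - 24) = K - 1*(-18) = K + 18 = 18 + K)
j(Y, 13)*(-27) = (18 + 13)*(-27) = 31*(-27) = -837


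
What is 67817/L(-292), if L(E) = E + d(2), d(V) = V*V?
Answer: -67817/288 ≈ -235.48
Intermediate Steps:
d(V) = V²
L(E) = 4 + E (L(E) = E + 2² = E + 4 = 4 + E)
67817/L(-292) = 67817/(4 - 292) = 67817/(-288) = 67817*(-1/288) = -67817/288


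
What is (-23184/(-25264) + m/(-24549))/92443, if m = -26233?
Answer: 76993408/3583356083853 ≈ 2.1486e-5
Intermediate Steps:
(-23184/(-25264) + m/(-24549))/92443 = (-23184/(-25264) - 26233/(-24549))/92443 = (-23184*(-1/25264) - 26233*(-1/24549))*(1/92443) = (1449/1579 + 26233/24549)*(1/92443) = (76993408/38762871)*(1/92443) = 76993408/3583356083853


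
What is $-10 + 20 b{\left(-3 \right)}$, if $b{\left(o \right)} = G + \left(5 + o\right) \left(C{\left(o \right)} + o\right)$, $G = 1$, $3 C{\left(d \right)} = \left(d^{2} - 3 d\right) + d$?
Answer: $90$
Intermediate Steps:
$C{\left(d \right)} = - \frac{2 d}{3} + \frac{d^{2}}{3}$ ($C{\left(d \right)} = \frac{\left(d^{2} - 3 d\right) + d}{3} = \frac{d^{2} - 2 d}{3} = - \frac{2 d}{3} + \frac{d^{2}}{3}$)
$b{\left(o \right)} = 1 + \left(5 + o\right) \left(o + \frac{o \left(-2 + o\right)}{3}\right)$ ($b{\left(o \right)} = 1 + \left(5 + o\right) \left(\frac{o \left(-2 + o\right)}{3} + o\right) = 1 + \left(5 + o\right) \left(o + \frac{o \left(-2 + o\right)}{3}\right)$)
$-10 + 20 b{\left(-3 \right)} = -10 + 20 \left(1 + 2 \left(-3\right)^{2} + \frac{\left(-3\right)^{3}}{3} + \frac{5}{3} \left(-3\right)\right) = -10 + 20 \left(1 + 2 \cdot 9 + \frac{1}{3} \left(-27\right) - 5\right) = -10 + 20 \left(1 + 18 - 9 - 5\right) = -10 + 20 \cdot 5 = -10 + 100 = 90$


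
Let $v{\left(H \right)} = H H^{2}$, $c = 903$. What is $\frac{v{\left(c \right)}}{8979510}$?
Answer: $\frac{245438109}{2993170} \approx 81.999$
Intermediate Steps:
$v{\left(H \right)} = H^{3}$
$\frac{v{\left(c \right)}}{8979510} = \frac{903^{3}}{8979510} = 736314327 \cdot \frac{1}{8979510} = \frac{245438109}{2993170}$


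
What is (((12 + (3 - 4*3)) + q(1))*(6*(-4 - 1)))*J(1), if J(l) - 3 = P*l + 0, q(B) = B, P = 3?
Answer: -720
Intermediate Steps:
J(l) = 3 + 3*l (J(l) = 3 + (3*l + 0) = 3 + 3*l)
(((12 + (3 - 4*3)) + q(1))*(6*(-4 - 1)))*J(1) = (((12 + (3 - 4*3)) + 1)*(6*(-4 - 1)))*(3 + 3*1) = (((12 + (3 - 12)) + 1)*(6*(-5)))*(3 + 3) = (((12 - 9) + 1)*(-30))*6 = ((3 + 1)*(-30))*6 = (4*(-30))*6 = -120*6 = -720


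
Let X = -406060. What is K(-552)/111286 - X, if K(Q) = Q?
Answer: 22594396304/55643 ≈ 4.0606e+5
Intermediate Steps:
K(-552)/111286 - X = -552/111286 - 1*(-406060) = -552*1/111286 + 406060 = -276/55643 + 406060 = 22594396304/55643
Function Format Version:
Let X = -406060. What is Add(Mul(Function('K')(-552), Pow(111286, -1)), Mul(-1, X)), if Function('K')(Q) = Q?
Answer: Rational(22594396304, 55643) ≈ 4.0606e+5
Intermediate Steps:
Add(Mul(Function('K')(-552), Pow(111286, -1)), Mul(-1, X)) = Add(Mul(-552, Pow(111286, -1)), Mul(-1, -406060)) = Add(Mul(-552, Rational(1, 111286)), 406060) = Add(Rational(-276, 55643), 406060) = Rational(22594396304, 55643)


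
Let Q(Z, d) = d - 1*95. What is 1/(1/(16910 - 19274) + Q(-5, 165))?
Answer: 2364/165479 ≈ 0.014286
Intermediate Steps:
Q(Z, d) = -95 + d (Q(Z, d) = d - 95 = -95 + d)
1/(1/(16910 - 19274) + Q(-5, 165)) = 1/(1/(16910 - 19274) + (-95 + 165)) = 1/(1/(-2364) + 70) = 1/(-1/2364 + 70) = 1/(165479/2364) = 2364/165479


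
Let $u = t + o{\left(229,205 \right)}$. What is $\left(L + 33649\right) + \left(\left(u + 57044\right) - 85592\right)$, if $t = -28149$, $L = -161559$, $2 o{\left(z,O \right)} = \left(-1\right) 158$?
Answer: $-184686$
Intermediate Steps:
$o{\left(z,O \right)} = -79$ ($o{\left(z,O \right)} = \frac{\left(-1\right) 158}{2} = \frac{1}{2} \left(-158\right) = -79$)
$u = -28228$ ($u = -28149 - 79 = -28228$)
$\left(L + 33649\right) + \left(\left(u + 57044\right) - 85592\right) = \left(-161559 + 33649\right) + \left(\left(-28228 + 57044\right) - 85592\right) = -127910 + \left(28816 - 85592\right) = -127910 - 56776 = -184686$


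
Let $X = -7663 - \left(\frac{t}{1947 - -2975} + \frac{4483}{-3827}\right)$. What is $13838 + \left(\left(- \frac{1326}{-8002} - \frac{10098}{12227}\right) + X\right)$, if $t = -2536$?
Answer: $\frac{2845559618322760489}{460742781182069} \approx 6176.0$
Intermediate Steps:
$X = - \frac{72156141462}{9418247}$ ($X = -7663 - \left(- \frac{2536}{1947 - -2975} + \frac{4483}{-3827}\right) = -7663 - \left(- \frac{2536}{1947 + 2975} + 4483 \left(- \frac{1}{3827}\right)\right) = -7663 - \left(- \frac{2536}{4922} - \frac{4483}{3827}\right) = -7663 - \left(\left(-2536\right) \frac{1}{4922} - \frac{4483}{3827}\right) = -7663 - \left(- \frac{1268}{2461} - \frac{4483}{3827}\right) = -7663 - - \frac{15885299}{9418247} = -7663 + \frac{15885299}{9418247} = - \frac{72156141462}{9418247} \approx -7661.3$)
$13838 + \left(\left(- \frac{1326}{-8002} - \frac{10098}{12227}\right) + X\right) = 13838 - \frac{3530198987674710333}{460742781182069} = \frac{2845559618322760489}{460742781182069}$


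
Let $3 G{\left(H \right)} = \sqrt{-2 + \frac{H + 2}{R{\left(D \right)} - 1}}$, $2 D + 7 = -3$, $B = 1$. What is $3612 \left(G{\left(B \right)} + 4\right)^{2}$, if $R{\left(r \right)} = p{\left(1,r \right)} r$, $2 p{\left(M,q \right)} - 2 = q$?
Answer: $\frac{2229808}{39} + \frac{19264 i \sqrt{65}}{13} \approx 57175.0 + 11947.0 i$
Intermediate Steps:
$p{\left(M,q \right)} = 1 + \frac{q}{2}$
$D = -5$ ($D = - \frac{7}{2} + \frac{1}{2} \left(-3\right) = - \frac{7}{2} - \frac{3}{2} = -5$)
$R{\left(r \right)} = r \left(1 + \frac{r}{2}\right)$ ($R{\left(r \right)} = \left(1 + \frac{r}{2}\right) r = r \left(1 + \frac{r}{2}\right)$)
$G{\left(H \right)} = \frac{\sqrt{- \frac{22}{13} + \frac{2 H}{13}}}{3}$ ($G{\left(H \right)} = \frac{\sqrt{-2 + \frac{H + 2}{\frac{1}{2} \left(-5\right) \left(2 - 5\right) - 1}}}{3} = \frac{\sqrt{-2 + \frac{2 + H}{\frac{1}{2} \left(-5\right) \left(-3\right) - 1}}}{3} = \frac{\sqrt{-2 + \frac{2 + H}{\frac{15}{2} - 1}}}{3} = \frac{\sqrt{-2 + \frac{2 + H}{\frac{13}{2}}}}{3} = \frac{\sqrt{-2 + \left(2 + H\right) \frac{2}{13}}}{3} = \frac{\sqrt{-2 + \left(\frac{4}{13} + \frac{2 H}{13}\right)}}{3} = \frac{\sqrt{- \frac{22}{13} + \frac{2 H}{13}}}{3}$)
$3612 \left(G{\left(B \right)} + 4\right)^{2} = 3612 \left(\frac{\sqrt{-286 + 26 \cdot 1}}{39} + 4\right)^{2} = 3612 \left(\frac{\sqrt{-286 + 26}}{39} + 4\right)^{2} = 3612 \left(\frac{\sqrt{-260}}{39} + 4\right)^{2} = 3612 \left(\frac{2 i \sqrt{65}}{39} + 4\right)^{2} = 3612 \left(4 + \frac{2 i \sqrt{65}}{39}\right)^{2}$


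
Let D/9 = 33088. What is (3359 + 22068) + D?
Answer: 323219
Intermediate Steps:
D = 297792 (D = 9*33088 = 297792)
(3359 + 22068) + D = (3359 + 22068) + 297792 = 25427 + 297792 = 323219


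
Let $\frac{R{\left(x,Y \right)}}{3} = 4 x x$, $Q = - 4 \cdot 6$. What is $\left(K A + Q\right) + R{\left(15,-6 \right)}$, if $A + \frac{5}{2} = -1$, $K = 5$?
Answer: $\frac{5317}{2} \approx 2658.5$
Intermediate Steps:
$A = - \frac{7}{2}$ ($A = - \frac{5}{2} - 1 = - \frac{7}{2} \approx -3.5$)
$Q = -24$ ($Q = \left(-1\right) 24 = -24$)
$R{\left(x,Y \right)} = 12 x^{2}$ ($R{\left(x,Y \right)} = 3 \cdot 4 x x = 3 \cdot 4 x^{2} = 12 x^{2}$)
$\left(K A + Q\right) + R{\left(15,-6 \right)} = \left(5 \left(- \frac{7}{2}\right) - 24\right) + 12 \cdot 15^{2} = \left(- \frac{35}{2} - 24\right) + 12 \cdot 225 = - \frac{83}{2} + 2700 = \frac{5317}{2}$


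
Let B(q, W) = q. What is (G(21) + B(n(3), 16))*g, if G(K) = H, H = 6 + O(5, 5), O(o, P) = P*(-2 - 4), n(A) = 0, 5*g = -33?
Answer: 792/5 ≈ 158.40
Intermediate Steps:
g = -33/5 (g = (⅕)*(-33) = -33/5 ≈ -6.6000)
O(o, P) = -6*P (O(o, P) = P*(-6) = -6*P)
H = -24 (H = 6 - 6*5 = 6 - 30 = -24)
G(K) = -24
(G(21) + B(n(3), 16))*g = (-24 + 0)*(-33/5) = -24*(-33/5) = 792/5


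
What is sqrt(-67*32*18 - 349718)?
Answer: I*sqrt(388310) ≈ 623.15*I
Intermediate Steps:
sqrt(-67*32*18 - 349718) = sqrt(-2144*18 - 349718) = sqrt(-38592 - 349718) = sqrt(-388310) = I*sqrt(388310)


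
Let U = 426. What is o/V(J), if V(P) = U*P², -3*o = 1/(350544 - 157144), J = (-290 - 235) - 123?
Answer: -1/103785656140800 ≈ -9.6352e-15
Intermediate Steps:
J = -648 (J = -525 - 123 = -648)
o = -1/580200 (o = -1/(3*(350544 - 157144)) = -⅓/193400 = -⅓*1/193400 = -1/580200 ≈ -1.7235e-6)
V(P) = 426*P²
o/V(J) = -1/(580200*(426*(-648)²)) = -1/(580200*(426*419904)) = -1/580200/178879104 = -1/580200*1/178879104 = -1/103785656140800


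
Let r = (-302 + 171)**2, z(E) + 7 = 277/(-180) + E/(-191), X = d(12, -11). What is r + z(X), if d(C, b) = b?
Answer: 589703593/34380 ≈ 17153.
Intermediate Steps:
X = -11
z(E) = -1537/180 - E/191 (z(E) = -7 + (277/(-180) + E/(-191)) = -7 + (277*(-1/180) + E*(-1/191)) = -7 + (-277/180 - E/191) = -1537/180 - E/191)
r = 17161 (r = (-131)**2 = 17161)
r + z(X) = 17161 + (-1537/180 - 1/191*(-11)) = 17161 + (-1537/180 + 11/191) = 17161 - 291587/34380 = 589703593/34380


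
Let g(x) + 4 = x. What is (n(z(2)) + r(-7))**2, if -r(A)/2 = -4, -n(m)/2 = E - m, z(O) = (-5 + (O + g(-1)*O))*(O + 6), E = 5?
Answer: 44100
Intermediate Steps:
g(x) = -4 + x
z(O) = (-5 - 4*O)*(6 + O) (z(O) = (-5 + (O + (-4 - 1)*O))*(O + 6) = (-5 + (O - 5*O))*(6 + O) = (-5 - 4*O)*(6 + O))
n(m) = -10 + 2*m (n(m) = -2*(5 - m) = -10 + 2*m)
r(A) = 8 (r(A) = -2*(-4) = 8)
(n(z(2)) + r(-7))**2 = ((-10 + 2*(-30 - 29*2 - 4*2**2)) + 8)**2 = ((-10 + 2*(-30 - 58 - 4*4)) + 8)**2 = ((-10 + 2*(-30 - 58 - 16)) + 8)**2 = ((-10 + 2*(-104)) + 8)**2 = ((-10 - 208) + 8)**2 = (-218 + 8)**2 = (-210)**2 = 44100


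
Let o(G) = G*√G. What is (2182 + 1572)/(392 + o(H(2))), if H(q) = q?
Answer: 183946/19207 - 1877*√2/38414 ≈ 9.5079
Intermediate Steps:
o(G) = G^(3/2)
(2182 + 1572)/(392 + o(H(2))) = (2182 + 1572)/(392 + 2^(3/2)) = 3754/(392 + 2*√2)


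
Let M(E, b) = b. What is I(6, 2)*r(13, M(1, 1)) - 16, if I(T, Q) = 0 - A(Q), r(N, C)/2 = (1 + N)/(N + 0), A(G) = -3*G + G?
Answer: -96/13 ≈ -7.3846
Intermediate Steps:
A(G) = -2*G
r(N, C) = 2*(1 + N)/N (r(N, C) = 2*((1 + N)/(N + 0)) = 2*((1 + N)/N) = 2*(1 + N)/N)
I(T, Q) = 2*Q (I(T, Q) = 0 - (-2)*Q = 0 + 2*Q = 2*Q)
I(6, 2)*r(13, M(1, 1)) - 16 = (2*2)*(2 + 2/13) - 16 = 4*(2 + 2*(1/13)) - 16 = 4*(2 + 2/13) - 16 = 4*(28/13) - 16 = 112/13 - 16 = -96/13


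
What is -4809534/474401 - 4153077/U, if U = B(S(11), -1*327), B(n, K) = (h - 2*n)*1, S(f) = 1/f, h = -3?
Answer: 21672294366957/16604035 ≈ 1.3052e+6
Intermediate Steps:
S(f) = 1/f
B(n, K) = -3 - 2*n (B(n, K) = (-3 - 2*n)*1 = -3 - 2*n)
U = -35/11 (U = -3 - 2/11 = -35/11 ≈ -3.1818)
-4809534/474401 - 4153077/U = -4809534/474401 - 4153077/(-35/11) = -4809534*1/474401 - 4153077*(-11/35) = -4809534/474401 + 45683847/35 = 21672294366957/16604035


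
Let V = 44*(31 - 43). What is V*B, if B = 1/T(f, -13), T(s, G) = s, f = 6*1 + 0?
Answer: -88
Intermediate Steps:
f = 6 (f = 6 + 0 = 6)
B = ⅙ (B = 1/6 = ⅙ ≈ 0.16667)
V = -528 (V = 44*(-12) = -528)
V*B = -528*⅙ = -88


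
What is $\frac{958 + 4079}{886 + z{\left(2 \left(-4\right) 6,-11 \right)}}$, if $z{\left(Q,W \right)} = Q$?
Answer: $\frac{5037}{838} \approx 6.0107$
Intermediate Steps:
$\frac{958 + 4079}{886 + z{\left(2 \left(-4\right) 6,-11 \right)}} = \frac{958 + 4079}{886 + 2 \left(-4\right) 6} = \frac{5037}{886 - 48} = \frac{5037}{838}$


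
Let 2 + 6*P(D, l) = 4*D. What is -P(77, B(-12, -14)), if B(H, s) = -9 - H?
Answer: -51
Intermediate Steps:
P(D, l) = -1/3 + 2*D/3 (P(D, l) = -1/3 + (4*D)/6 = -1/3 + 2*D/3)
-P(77, B(-12, -14)) = -(-1/3 + (2/3)*77) = -(-1/3 + 154/3) = -1*51 = -51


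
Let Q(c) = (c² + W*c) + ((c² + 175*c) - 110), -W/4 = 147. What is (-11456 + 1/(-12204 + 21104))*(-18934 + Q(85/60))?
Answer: 3201505057311/14240 ≈ 2.2482e+8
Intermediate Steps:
W = -588 (W = -4*147 = -588)
Q(c) = -110 - 413*c + 2*c² (Q(c) = (c² - 588*c) + ((c² + 175*c) - 110) = (c² - 588*c) + (-110 + c² + 175*c) = -110 - 413*c + 2*c²)
(-11456 + 1/(-12204 + 21104))*(-18934 + Q(85/60)) = (-11456 + 1/(-12204 + 21104))*(-18934 + (-110 - 35105/60 + 2*(85/60)²)) = (-11456 + 1/8900)*(-18934 + (-110 - 35105/60 + 2*(85*(1/60))²)) = (-11456 + 1/8900)*(-18934 + (-110 - 413*17/12 + 2*(17/12)²)) = -101958399*(-18934 + (-110 - 7021/12 + 2*(289/144)))/8900 = -101958399*(-18934 + (-110 - 7021/12 + 289/72))/8900 = -101958399*(-18934 - 49757/72)/8900 = -101958399/8900*(-1413005/72) = 3201505057311/14240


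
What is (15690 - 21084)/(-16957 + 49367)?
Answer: -2697/16205 ≈ -0.16643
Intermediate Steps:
(15690 - 21084)/(-16957 + 49367) = -5394/32410 = -5394*1/32410 = -2697/16205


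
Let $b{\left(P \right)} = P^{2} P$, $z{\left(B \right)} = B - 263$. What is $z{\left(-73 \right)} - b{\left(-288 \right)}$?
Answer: $23887536$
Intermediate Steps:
$z{\left(B \right)} = -263 + B$
$b{\left(P \right)} = P^{3}$
$z{\left(-73 \right)} - b{\left(-288 \right)} = \left(-263 - 73\right) - \left(-288\right)^{3} = -336 - -23887872 = -336 + 23887872 = 23887536$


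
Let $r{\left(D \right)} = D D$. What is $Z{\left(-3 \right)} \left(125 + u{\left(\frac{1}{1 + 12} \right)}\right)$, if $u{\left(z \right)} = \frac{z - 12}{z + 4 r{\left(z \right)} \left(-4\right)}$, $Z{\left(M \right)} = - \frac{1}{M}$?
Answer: $\frac{2390}{9} \approx 265.56$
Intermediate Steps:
$r{\left(D \right)} = D^{2}$
$u{\left(z \right)} = \frac{-12 + z}{z - 16 z^{2}}$ ($u{\left(z \right)} = \frac{z - 12}{z + 4 z^{2} \left(-4\right)} = \frac{-12 + z}{z - 16 z^{2}}$)
$Z{\left(-3 \right)} \left(125 + u{\left(\frac{1}{1 + 12} \right)}\right) = - \frac{1}{-3} \left(125 + \frac{12 - \frac{1}{1 + 12}}{\frac{1}{1 + 12} \left(-1 + \frac{16}{1 + 12}\right)}\right) = \left(-1\right) \left(- \frac{1}{3}\right) \left(125 + \frac{12 - \frac{1}{13}}{\frac{1}{13} \left(-1 + \frac{16}{13}\right)}\right) = \frac{125 + \frac{\frac{1}{\frac{1}{13}} \left(12 - \frac{1}{13}\right)}{-1 + 16 \cdot \frac{1}{13}}}{3} = \frac{125 + \frac{13 \left(12 - \frac{1}{13}\right)}{-1 + \frac{16}{13}}}{3} = \frac{125 + 13 \frac{1}{\frac{3}{13}} \cdot \frac{155}{13}}{3} = \frac{125 + 13 \cdot \frac{13}{3} \cdot \frac{155}{13}}{3} = \frac{125 + \frac{2015}{3}}{3} = \frac{1}{3} \cdot \frac{2390}{3} = \frac{2390}{9}$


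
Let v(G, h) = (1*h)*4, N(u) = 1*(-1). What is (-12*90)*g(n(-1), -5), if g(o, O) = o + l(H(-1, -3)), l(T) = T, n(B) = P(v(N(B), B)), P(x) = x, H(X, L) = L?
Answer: 7560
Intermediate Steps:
N(u) = -1
v(G, h) = 4*h (v(G, h) = h*4 = 4*h)
n(B) = 4*B
g(o, O) = -3 + o (g(o, O) = o - 3 = -3 + o)
(-12*90)*g(n(-1), -5) = (-12*90)*(-3 + 4*(-1)) = -1080*(-3 - 4) = -1080*(-7) = 7560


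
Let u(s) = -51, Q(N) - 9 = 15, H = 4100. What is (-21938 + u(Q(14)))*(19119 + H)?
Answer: -510562591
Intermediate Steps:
Q(N) = 24 (Q(N) = 9 + 15 = 24)
(-21938 + u(Q(14)))*(19119 + H) = (-21938 - 51)*(19119 + 4100) = -21989*23219 = -510562591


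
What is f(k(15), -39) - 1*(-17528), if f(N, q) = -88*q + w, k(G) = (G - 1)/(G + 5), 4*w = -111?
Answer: 83729/4 ≈ 20932.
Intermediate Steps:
w = -111/4 (w = (¼)*(-111) = -111/4 ≈ -27.750)
k(G) = (-1 + G)/(5 + G)
f(N, q) = -111/4 - 88*q (f(N, q) = -88*q - 111/4 = -111/4 - 88*q)
f(k(15), -39) - 1*(-17528) = (-111/4 - 88*(-39)) - 1*(-17528) = (-111/4 + 3432) + 17528 = 13617/4 + 17528 = 83729/4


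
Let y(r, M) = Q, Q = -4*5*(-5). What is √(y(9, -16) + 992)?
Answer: 2*√273 ≈ 33.045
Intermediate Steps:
Q = 100 (Q = -20*(-5) = 100)
y(r, M) = 100
√(y(9, -16) + 992) = √(100 + 992) = √1092 = 2*√273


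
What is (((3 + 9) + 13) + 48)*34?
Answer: 2482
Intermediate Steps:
(((3 + 9) + 13) + 48)*34 = ((12 + 13) + 48)*34 = (25 + 48)*34 = 73*34 = 2482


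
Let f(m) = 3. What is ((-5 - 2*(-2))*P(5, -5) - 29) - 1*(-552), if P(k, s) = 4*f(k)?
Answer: 511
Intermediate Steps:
P(k, s) = 12 (P(k, s) = 4*3 = 12)
((-5 - 2*(-2))*P(5, -5) - 29) - 1*(-552) = ((-5 - 2*(-2))*12 - 29) - 1*(-552) = ((-5 + 4)*12 - 29) + 552 = (-1*12 - 29) + 552 = (-12 - 29) + 552 = -41 + 552 = 511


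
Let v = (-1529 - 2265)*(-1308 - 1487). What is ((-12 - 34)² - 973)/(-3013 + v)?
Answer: 127/1177913 ≈ 0.00010782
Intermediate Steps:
v = 10604230 (v = -3794*(-2795) = 10604230)
((-12 - 34)² - 973)/(-3013 + v) = ((-12 - 34)² - 973)/(-3013 + 10604230) = ((-46)² - 973)/10601217 = (2116 - 973)*(1/10601217) = 1143*(1/10601217) = 127/1177913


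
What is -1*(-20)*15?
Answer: 300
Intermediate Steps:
-1*(-20)*15 = 20*15 = 300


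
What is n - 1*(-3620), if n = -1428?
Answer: 2192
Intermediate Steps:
n - 1*(-3620) = -1428 - 1*(-3620) = -1428 + 3620 = 2192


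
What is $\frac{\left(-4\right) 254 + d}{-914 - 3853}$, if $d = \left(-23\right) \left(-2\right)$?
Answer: $\frac{970}{4767} \approx 0.20348$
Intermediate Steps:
$d = 46$
$\frac{\left(-4\right) 254 + d}{-914 - 3853} = \frac{\left(-4\right) 254 + 46}{-914 - 3853} = \frac{-1016 + 46}{-4767} = \left(-970\right) \left(- \frac{1}{4767}\right) = \frac{970}{4767}$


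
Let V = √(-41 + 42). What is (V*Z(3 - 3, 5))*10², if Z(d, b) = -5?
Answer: -500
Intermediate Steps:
V = 1 (V = √1 = 1)
(V*Z(3 - 3, 5))*10² = (1*(-5))*10² = -5*100 = -500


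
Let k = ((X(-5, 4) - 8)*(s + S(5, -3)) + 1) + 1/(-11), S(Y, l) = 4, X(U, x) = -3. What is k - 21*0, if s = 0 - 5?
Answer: 131/11 ≈ 11.909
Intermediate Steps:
s = -5
k = 131/11 (k = ((-3 - 8)*(-5 + 4) + 1) + 1/(-11) = (-11*(-1) + 1) - 1/11 = (11 + 1) - 1/11 = 12 - 1/11 = 131/11 ≈ 11.909)
k - 21*0 = 131/11 - 21*0 = 131/11 + 0 = 131/11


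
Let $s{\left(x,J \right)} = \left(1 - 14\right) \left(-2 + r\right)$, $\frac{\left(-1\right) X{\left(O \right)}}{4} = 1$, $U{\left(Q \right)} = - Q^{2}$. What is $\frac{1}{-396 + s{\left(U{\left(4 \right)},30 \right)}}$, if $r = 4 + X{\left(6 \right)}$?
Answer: $- \frac{1}{370} \approx -0.0027027$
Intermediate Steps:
$X{\left(O \right)} = -4$ ($X{\left(O \right)} = \left(-4\right) 1 = -4$)
$r = 0$ ($r = 4 - 4 = 0$)
$s{\left(x,J \right)} = 26$ ($s{\left(x,J \right)} = \left(1 - 14\right) \left(-2 + 0\right) = \left(-13\right) \left(-2\right) = 26$)
$\frac{1}{-396 + s{\left(U{\left(4 \right)},30 \right)}} = \frac{1}{-396 + 26} = \frac{1}{-370} = - \frac{1}{370}$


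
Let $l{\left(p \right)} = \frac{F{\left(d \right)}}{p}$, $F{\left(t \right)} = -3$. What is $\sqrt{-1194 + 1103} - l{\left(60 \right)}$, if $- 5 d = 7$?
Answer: $\frac{1}{20} + i \sqrt{91} \approx 0.05 + 9.5394 i$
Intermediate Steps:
$d = - \frac{7}{5}$ ($d = \left(- \frac{1}{5}\right) 7 = - \frac{7}{5} \approx -1.4$)
$l{\left(p \right)} = - \frac{3}{p}$
$\sqrt{-1194 + 1103} - l{\left(60 \right)} = \sqrt{-1194 + 1103} - - \frac{3}{60} = \sqrt{-91} - \left(-3\right) \frac{1}{60} = i \sqrt{91} - - \frac{1}{20} = i \sqrt{91} + \frac{1}{20} = \frac{1}{20} + i \sqrt{91}$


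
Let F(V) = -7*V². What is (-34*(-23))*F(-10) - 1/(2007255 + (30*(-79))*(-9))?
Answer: -1110447429001/2028585 ≈ -5.4740e+5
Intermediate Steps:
(-34*(-23))*F(-10) - 1/(2007255 + (30*(-79))*(-9)) = (-34*(-23))*(-7*(-10)²) - 1/(2007255 + (30*(-79))*(-9)) = 782*(-7*100) - 1/(2007255 - 2370*(-9)) = 782*(-700) - 1/(2007255 + 21330) = -547400 - 1/2028585 = -1110447429001/2028585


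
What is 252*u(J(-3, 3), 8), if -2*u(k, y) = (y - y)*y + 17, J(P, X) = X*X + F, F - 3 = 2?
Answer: -2142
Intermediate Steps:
F = 5 (F = 3 + 2 = 5)
J(P, X) = 5 + X**2 (J(P, X) = X*X + 5 = X**2 + 5 = 5 + X**2)
u(k, y) = -17/2 (u(k, y) = -((y - y)*y + 17)/2 = -(0*y + 17)/2 = -(0 + 17)/2 = -1/2*17 = -17/2)
252*u(J(-3, 3), 8) = 252*(-17/2) = -2142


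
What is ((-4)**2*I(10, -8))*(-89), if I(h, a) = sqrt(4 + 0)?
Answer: -2848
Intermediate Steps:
I(h, a) = 2 (I(h, a) = sqrt(4) = 2)
((-4)**2*I(10, -8))*(-89) = ((-4)**2*2)*(-89) = (16*2)*(-89) = 32*(-89) = -2848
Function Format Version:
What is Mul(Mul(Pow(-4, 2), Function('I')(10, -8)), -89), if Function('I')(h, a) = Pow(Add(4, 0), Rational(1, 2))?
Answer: -2848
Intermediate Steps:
Function('I')(h, a) = 2 (Function('I')(h, a) = Pow(4, Rational(1, 2)) = 2)
Mul(Mul(Pow(-4, 2), Function('I')(10, -8)), -89) = Mul(Mul(Pow(-4, 2), 2), -89) = Mul(Mul(16, 2), -89) = Mul(32, -89) = -2848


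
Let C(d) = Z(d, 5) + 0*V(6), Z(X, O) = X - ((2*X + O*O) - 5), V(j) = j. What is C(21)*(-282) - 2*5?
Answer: 11552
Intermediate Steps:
Z(X, O) = 5 - X - O**2 (Z(X, O) = X - ((2*X + O**2) - 5) = X - ((O**2 + 2*X) - 5) = X - (-5 + O**2 + 2*X) = X + (5 - O**2 - 2*X) = 5 - X - O**2)
C(d) = -20 - d (C(d) = (5 - d - 1*5**2) + 0*6 = (5 - d - 1*25) + 0 = (5 - d - 25) + 0 = (-20 - d) + 0 = -20 - d)
C(21)*(-282) - 2*5 = (-20 - 1*21)*(-282) - 2*5 = (-20 - 21)*(-282) - 10 = -41*(-282) - 10 = 11562 - 10 = 11552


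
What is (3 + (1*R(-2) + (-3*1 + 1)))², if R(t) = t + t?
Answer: 9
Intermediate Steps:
R(t) = 2*t
(3 + (1*R(-2) + (-3*1 + 1)))² = (3 + (1*(2*(-2)) + (-3*1 + 1)))² = (3 + (1*(-4) + (-3 + 1)))² = (3 + (-4 - 2))² = (3 - 6)² = (-3)² = 9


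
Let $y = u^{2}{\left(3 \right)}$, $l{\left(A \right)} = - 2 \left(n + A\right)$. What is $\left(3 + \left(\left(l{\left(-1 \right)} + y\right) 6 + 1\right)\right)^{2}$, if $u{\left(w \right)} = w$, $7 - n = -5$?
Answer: $5476$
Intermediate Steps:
$n = 12$ ($n = 7 - -5 = 7 + 5 = 12$)
$l{\left(A \right)} = -24 - 2 A$ ($l{\left(A \right)} = - 2 \left(12 + A\right) = -24 - 2 A$)
$y = 9$ ($y = 3^{2} = 9$)
$\left(3 + \left(\left(l{\left(-1 \right)} + y\right) 6 + 1\right)\right)^{2} = \left(3 + \left(\left(\left(-24 - -2\right) + 9\right) 6 + 1\right)\right)^{2} = \left(3 + \left(\left(\left(-24 + 2\right) + 9\right) 6 + 1\right)\right)^{2} = \left(3 + \left(\left(-22 + 9\right) 6 + 1\right)\right)^{2} = \left(3 + \left(\left(-13\right) 6 + 1\right)\right)^{2} = \left(3 + \left(-78 + 1\right)\right)^{2} = \left(3 - 77\right)^{2} = \left(-74\right)^{2} = 5476$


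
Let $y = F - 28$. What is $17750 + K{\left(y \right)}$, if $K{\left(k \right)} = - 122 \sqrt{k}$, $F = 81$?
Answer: $17750 - 122 \sqrt{53} \approx 16862.0$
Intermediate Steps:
$y = 53$ ($y = 81 - 28 = 53$)
$17750 + K{\left(y \right)} = 17750 - 122 \sqrt{53}$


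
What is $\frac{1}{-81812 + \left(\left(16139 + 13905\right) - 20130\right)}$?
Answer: $- \frac{1}{71898} \approx -1.3909 \cdot 10^{-5}$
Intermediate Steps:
$\frac{1}{-81812 + \left(\left(16139 + 13905\right) - 20130\right)} = \frac{1}{-81812 + \left(30044 - 20130\right)} = \frac{1}{-81812 + 9914} = \frac{1}{-71898} = - \frac{1}{71898}$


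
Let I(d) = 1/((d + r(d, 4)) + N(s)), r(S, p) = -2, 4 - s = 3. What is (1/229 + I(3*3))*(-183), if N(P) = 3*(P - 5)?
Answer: 40992/1145 ≈ 35.801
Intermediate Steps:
s = 1 (s = 4 - 1*3 = 4 - 3 = 1)
N(P) = -15 + 3*P (N(P) = 3*(-5 + P) = -15 + 3*P)
I(d) = 1/(-14 + d) (I(d) = 1/((d - 2) + (-15 + 3*1)) = 1/((-2 + d) + (-15 + 3)) = 1/((-2 + d) - 12) = 1/(-14 + d))
(1/229 + I(3*3))*(-183) = (1/229 + 1/(-14 + 3*3))*(-183) = (1/229 + 1/(-14 + 9))*(-183) = (1/229 + 1/(-5))*(-183) = (1/229 - 1/5)*(-183) = -224/1145*(-183) = 40992/1145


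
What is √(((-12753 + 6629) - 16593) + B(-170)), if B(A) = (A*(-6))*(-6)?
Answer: I*√28837 ≈ 169.81*I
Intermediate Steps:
B(A) = 36*A (B(A) = -6*A*(-6) = 36*A)
√(((-12753 + 6629) - 16593) + B(-170)) = √(((-12753 + 6629) - 16593) + 36*(-170)) = √((-6124 - 16593) - 6120) = √(-22717 - 6120) = √(-28837) = I*√28837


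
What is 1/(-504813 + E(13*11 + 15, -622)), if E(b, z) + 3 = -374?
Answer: -1/505190 ≈ -1.9795e-6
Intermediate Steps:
E(b, z) = -377 (E(b, z) = -3 - 374 = -377)
1/(-504813 + E(13*11 + 15, -622)) = 1/(-504813 - 377) = 1/(-505190) = -1/505190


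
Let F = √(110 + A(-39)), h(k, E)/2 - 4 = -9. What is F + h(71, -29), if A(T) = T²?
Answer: -10 + √1631 ≈ 30.386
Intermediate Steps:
h(k, E) = -10 (h(k, E) = 8 + 2*(-9) = 8 - 18 = -10)
F = √1631 (F = √(110 + (-39)²) = √(110 + 1521) = √1631 ≈ 40.386)
F + h(71, -29) = √1631 - 10 = -10 + √1631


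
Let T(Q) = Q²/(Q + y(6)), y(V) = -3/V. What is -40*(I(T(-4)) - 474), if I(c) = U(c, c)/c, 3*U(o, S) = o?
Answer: 56840/3 ≈ 18947.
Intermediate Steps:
T(Q) = Q²/(-½ + Q) (T(Q) = Q²/(Q - 3/6) = Q²/(Q - 3*⅙) = Q²/(Q - ½) = Q²/(-½ + Q))
U(o, S) = o/3
I(c) = ⅓ (I(c) = (c/3)/c = ⅓)
-40*(I(T(-4)) - 474) = -40*(⅓ - 474) = -40*(-1421/3) = 56840/3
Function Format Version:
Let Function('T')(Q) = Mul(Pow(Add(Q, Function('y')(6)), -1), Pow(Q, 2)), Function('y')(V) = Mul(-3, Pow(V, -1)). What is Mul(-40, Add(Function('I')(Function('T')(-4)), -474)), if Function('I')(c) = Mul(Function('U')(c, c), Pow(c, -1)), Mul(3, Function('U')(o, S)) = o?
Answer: Rational(56840, 3) ≈ 18947.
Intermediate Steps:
Function('T')(Q) = Mul(Pow(Q, 2), Pow(Add(Rational(-1, 2), Q), -1)) (Function('T')(Q) = Mul(Pow(Add(Q, Mul(-3, Pow(6, -1))), -1), Pow(Q, 2)) = Mul(Pow(Add(Q, Mul(-3, Rational(1, 6))), -1), Pow(Q, 2)) = Mul(Pow(Add(Q, Rational(-1, 2)), -1), Pow(Q, 2)) = Mul(Pow(Add(Rational(-1, 2), Q), -1), Pow(Q, 2)) = Mul(Pow(Q, 2), Pow(Add(Rational(-1, 2), Q), -1)))
Function('U')(o, S) = Mul(Rational(1, 3), o)
Function('I')(c) = Rational(1, 3) (Function('I')(c) = Mul(Mul(Rational(1, 3), c), Pow(c, -1)) = Rational(1, 3))
Mul(-40, Add(Function('I')(Function('T')(-4)), -474)) = Mul(-40, Add(Rational(1, 3), -474)) = Mul(-40, Rational(-1421, 3)) = Rational(56840, 3)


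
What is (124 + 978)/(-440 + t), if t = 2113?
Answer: 1102/1673 ≈ 0.65870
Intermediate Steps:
(124 + 978)/(-440 + t) = (124 + 978)/(-440 + 2113) = 1102/1673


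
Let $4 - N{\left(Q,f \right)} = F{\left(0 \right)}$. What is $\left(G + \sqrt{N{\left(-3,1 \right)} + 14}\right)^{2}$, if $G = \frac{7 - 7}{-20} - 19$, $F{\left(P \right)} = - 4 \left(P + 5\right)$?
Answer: $\left(19 - \sqrt{38}\right)^{2} \approx 164.75$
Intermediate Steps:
$F{\left(P \right)} = -20 - 4 P$ ($F{\left(P \right)} = - 4 \left(5 + P\right) = -20 - 4 P$)
$N{\left(Q,f \right)} = 24$ ($N{\left(Q,f \right)} = 4 - \left(-20 - 0\right) = 4 - \left(-20 + 0\right) = 4 - -20 = 4 + 20 = 24$)
$G = -19$ ($G = 0 \left(- \frac{1}{20}\right) - 19 = 0 - 19 = -19$)
$\left(G + \sqrt{N{\left(-3,1 \right)} + 14}\right)^{2} = \left(-19 + \sqrt{24 + 14}\right)^{2} = \left(-19 + \sqrt{38}\right)^{2}$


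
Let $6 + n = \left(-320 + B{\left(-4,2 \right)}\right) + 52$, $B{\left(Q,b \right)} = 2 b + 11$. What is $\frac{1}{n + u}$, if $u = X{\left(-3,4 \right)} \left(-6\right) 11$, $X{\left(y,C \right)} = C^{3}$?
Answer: $- \frac{1}{4483} \approx -0.00022306$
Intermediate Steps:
$B{\left(Q,b \right)} = 11 + 2 b$
$u = -4224$ ($u = 4^{3} \left(-6\right) 11 = 64 \left(-6\right) 11 = \left(-384\right) 11 = -4224$)
$n = -259$ ($n = -6 + \left(\left(-320 + \left(11 + 2 \cdot 2\right)\right) + 52\right) = -6 + \left(\left(-320 + \left(11 + 4\right)\right) + 52\right) = -6 + \left(\left(-320 + 15\right) + 52\right) = -6 + \left(-305 + 52\right) = -6 - 253 = -259$)
$\frac{1}{n + u} = \frac{1}{-259 - 4224} = \frac{1}{-4483} = - \frac{1}{4483}$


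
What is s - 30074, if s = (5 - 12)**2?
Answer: -30025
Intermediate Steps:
s = 49 (s = (-7)**2 = 49)
s - 30074 = 49 - 30074 = -30025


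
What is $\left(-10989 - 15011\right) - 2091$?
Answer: $-28091$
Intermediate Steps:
$\left(-10989 - 15011\right) - 2091 = -26000 - 2091 = -28091$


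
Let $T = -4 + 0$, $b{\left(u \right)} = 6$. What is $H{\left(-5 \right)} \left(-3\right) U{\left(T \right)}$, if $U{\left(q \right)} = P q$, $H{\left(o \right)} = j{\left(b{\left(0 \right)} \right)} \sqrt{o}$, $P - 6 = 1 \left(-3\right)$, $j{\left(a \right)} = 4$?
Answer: $144 i \sqrt{5} \approx 321.99 i$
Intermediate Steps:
$P = 3$ ($P = 6 + 1 \left(-3\right) = 6 - 3 = 3$)
$T = -4$
$H{\left(o \right)} = 4 \sqrt{o}$
$U{\left(q \right)} = 3 q$
$H{\left(-5 \right)} \left(-3\right) U{\left(T \right)} = 4 \sqrt{-5} \left(-3\right) 3 \left(-4\right) = 4 i \sqrt{5} \left(-3\right) \left(-12\right) = - 12 i \sqrt{5} \left(-12\right) = 144 i \sqrt{5}$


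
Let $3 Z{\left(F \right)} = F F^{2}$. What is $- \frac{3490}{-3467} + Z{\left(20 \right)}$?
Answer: $\frac{27746470}{10401} \approx 2667.7$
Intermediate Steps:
$Z{\left(F \right)} = \frac{F^{3}}{3}$ ($Z{\left(F \right)} = \frac{F F^{2}}{3} = \frac{F^{3}}{3}$)
$- \frac{3490}{-3467} + Z{\left(20 \right)} = - \frac{3490}{-3467} + \frac{20^{3}}{3} = \left(-3490\right) \left(- \frac{1}{3467}\right) + \frac{1}{3} \cdot 8000 = \frac{3490}{3467} + \frac{8000}{3} = \frac{27746470}{10401}$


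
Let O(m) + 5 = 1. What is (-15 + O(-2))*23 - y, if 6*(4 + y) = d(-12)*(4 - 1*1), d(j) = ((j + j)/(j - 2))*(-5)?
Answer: -3001/7 ≈ -428.71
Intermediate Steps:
O(m) = -4 (O(m) = -5 + 1 = -4)
d(j) = -10*j/(-2 + j) (d(j) = ((2*j)/(-2 + j))*(-5) = (2*j/(-2 + j))*(-5) = -10*j/(-2 + j))
y = -58/7 (y = -4 + ((-10*(-12)/(-2 - 12))*(4 - 1*1))/6 = -4 + ((-10*(-12)/(-14))*(4 - 1))/6 = -4 + (-10*(-12)*(-1/14)*3)/6 = -4 + (-60/7*3)/6 = -4 + (⅙)*(-180/7) = -4 - 30/7 = -58/7 ≈ -8.2857)
(-15 + O(-2))*23 - y = (-15 - 4)*23 - 1*(-58/7) = -19*23 + 58/7 = -437 + 58/7 = -3001/7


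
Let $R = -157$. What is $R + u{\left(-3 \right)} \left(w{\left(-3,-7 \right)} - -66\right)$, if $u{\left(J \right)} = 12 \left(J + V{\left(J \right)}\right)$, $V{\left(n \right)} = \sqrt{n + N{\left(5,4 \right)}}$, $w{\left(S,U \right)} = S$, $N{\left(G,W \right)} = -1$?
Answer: $-2425 + 1512 i \approx -2425.0 + 1512.0 i$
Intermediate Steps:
$V{\left(n \right)} = \sqrt{-1 + n}$ ($V{\left(n \right)} = \sqrt{n - 1} = \sqrt{-1 + n}$)
$u{\left(J \right)} = 12 J + 12 \sqrt{-1 + J}$ ($u{\left(J \right)} = 12 \left(J + \sqrt{-1 + J}\right) = 12 J + 12 \sqrt{-1 + J}$)
$R + u{\left(-3 \right)} \left(w{\left(-3,-7 \right)} - -66\right) = -157 + \left(12 \left(-3\right) + 12 \sqrt{-1 - 3}\right) \left(-3 - -66\right) = -157 + \left(-36 + 12 \sqrt{-4}\right) \left(-3 + 66\right) = -157 + \left(-36 + 12 \cdot 2 i\right) 63 = -157 + \left(-36 + 24 i\right) 63 = -157 - \left(2268 - 1512 i\right) = -2425 + 1512 i$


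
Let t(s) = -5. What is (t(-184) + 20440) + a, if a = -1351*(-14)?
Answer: 39349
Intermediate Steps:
a = 18914
(t(-184) + 20440) + a = (-5 + 20440) + 18914 = 20435 + 18914 = 39349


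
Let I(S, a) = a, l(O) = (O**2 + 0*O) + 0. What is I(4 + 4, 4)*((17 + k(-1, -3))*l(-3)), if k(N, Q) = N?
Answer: 576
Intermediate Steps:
l(O) = O**2 (l(O) = (O**2 + 0) + 0 = O**2 + 0 = O**2)
I(4 + 4, 4)*((17 + k(-1, -3))*l(-3)) = 4*((17 - 1)*(-3)**2) = 4*(16*9) = 4*144 = 576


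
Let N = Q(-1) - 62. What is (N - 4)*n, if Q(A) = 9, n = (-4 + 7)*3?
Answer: -513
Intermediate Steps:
n = 9 (n = 3*3 = 9)
N = -53 (N = 9 - 62 = -53)
(N - 4)*n = (-53 - 4)*9 = -57*9 = -513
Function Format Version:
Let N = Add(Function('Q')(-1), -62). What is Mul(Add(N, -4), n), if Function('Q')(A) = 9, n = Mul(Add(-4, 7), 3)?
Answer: -513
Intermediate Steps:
n = 9 (n = Mul(3, 3) = 9)
N = -53 (N = Add(9, -62) = -53)
Mul(Add(N, -4), n) = Mul(Add(-53, -4), 9) = Mul(-57, 9) = -513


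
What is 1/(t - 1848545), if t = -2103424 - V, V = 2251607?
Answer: -1/6203576 ≈ -1.6120e-7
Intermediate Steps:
t = -4355031 (t = -2103424 - 1*2251607 = -2103424 - 2251607 = -4355031)
1/(t - 1848545) = 1/(-4355031 - 1848545) = 1/(-6203576) = -1/6203576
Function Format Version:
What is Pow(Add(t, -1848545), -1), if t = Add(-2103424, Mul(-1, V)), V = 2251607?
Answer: Rational(-1, 6203576) ≈ -1.6120e-7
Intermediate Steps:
t = -4355031 (t = Add(-2103424, Mul(-1, 2251607)) = Add(-2103424, -2251607) = -4355031)
Pow(Add(t, -1848545), -1) = Pow(Add(-4355031, -1848545), -1) = Pow(-6203576, -1) = Rational(-1, 6203576)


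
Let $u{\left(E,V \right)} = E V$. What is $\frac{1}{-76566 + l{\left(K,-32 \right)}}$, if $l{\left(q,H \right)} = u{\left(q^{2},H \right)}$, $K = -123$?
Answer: $- \frac{1}{560694} \approx -1.7835 \cdot 10^{-6}$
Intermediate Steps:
$l{\left(q,H \right)} = H q^{2}$ ($l{\left(q,H \right)} = q^{2} H = H q^{2}$)
$\frac{1}{-76566 + l{\left(K,-32 \right)}} = \frac{1}{-76566 - 32 \left(-123\right)^{2}} = \frac{1}{-76566 - 484128} = \frac{1}{-560694} = - \frac{1}{560694}$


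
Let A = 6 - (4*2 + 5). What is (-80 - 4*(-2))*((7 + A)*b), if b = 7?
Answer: 0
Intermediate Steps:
A = -7 (A = 6 - (8 + 5) = 6 - 1*13 = 6 - 13 = -7)
(-80 - 4*(-2))*((7 + A)*b) = (-80 - 4*(-2))*((7 - 7)*7) = (-80 + 8)*(0*7) = -72*0 = 0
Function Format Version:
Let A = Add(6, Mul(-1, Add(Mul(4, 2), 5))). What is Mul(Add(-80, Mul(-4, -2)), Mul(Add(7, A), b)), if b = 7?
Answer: 0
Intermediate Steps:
A = -7 (A = Add(6, Mul(-1, Add(8, 5))) = Add(6, Mul(-1, 13)) = Add(6, -13) = -7)
Mul(Add(-80, Mul(-4, -2)), Mul(Add(7, A), b)) = Mul(Add(-80, Mul(-4, -2)), Mul(Add(7, -7), 7)) = Mul(Add(-80, 8), Mul(0, 7)) = Mul(-72, 0) = 0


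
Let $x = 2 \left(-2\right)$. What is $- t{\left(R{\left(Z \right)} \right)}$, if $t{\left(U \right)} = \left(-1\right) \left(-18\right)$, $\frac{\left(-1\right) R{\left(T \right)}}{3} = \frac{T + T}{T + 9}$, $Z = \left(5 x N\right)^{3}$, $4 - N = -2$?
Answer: $-18$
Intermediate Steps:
$N = 6$ ($N = 4 - -2 = 4 + 2 = 6$)
$x = -4$
$Z = -1728000$ ($Z = \left(5 \left(-4\right) 6\right)^{3} = \left(\left(-20\right) 6\right)^{3} = \left(-120\right)^{3} = -1728000$)
$R{\left(T \right)} = - \frac{6 T}{9 + T}$ ($R{\left(T \right)} = - 3 \frac{T + T}{T + 9} = - 3 \frac{2 T}{9 + T} = - \frac{6 T}{9 + T}$)
$t{\left(U \right)} = 18$
$- t{\left(R{\left(Z \right)} \right)} = \left(-1\right) 18 = -18$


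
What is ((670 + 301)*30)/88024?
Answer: 14565/44012 ≈ 0.33093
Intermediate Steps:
((670 + 301)*30)/88024 = (971*30)*(1/88024) = 29130*(1/88024) = 14565/44012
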